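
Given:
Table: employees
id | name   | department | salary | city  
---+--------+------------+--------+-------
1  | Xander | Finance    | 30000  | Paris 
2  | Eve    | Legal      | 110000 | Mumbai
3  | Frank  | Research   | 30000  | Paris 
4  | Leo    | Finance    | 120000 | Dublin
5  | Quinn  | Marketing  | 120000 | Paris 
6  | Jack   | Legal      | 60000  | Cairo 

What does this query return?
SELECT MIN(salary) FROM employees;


Salaries: 30000, 110000, 30000, 120000, 120000, 60000
MIN = 30000

30000


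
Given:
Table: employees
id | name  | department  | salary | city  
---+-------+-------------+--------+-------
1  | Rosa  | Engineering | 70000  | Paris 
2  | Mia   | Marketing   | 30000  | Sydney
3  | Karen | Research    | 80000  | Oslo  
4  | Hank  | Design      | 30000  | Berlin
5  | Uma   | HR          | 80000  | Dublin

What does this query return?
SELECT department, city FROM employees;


Projecting columns: department, city

5 rows:
Engineering, Paris
Marketing, Sydney
Research, Oslo
Design, Berlin
HR, Dublin


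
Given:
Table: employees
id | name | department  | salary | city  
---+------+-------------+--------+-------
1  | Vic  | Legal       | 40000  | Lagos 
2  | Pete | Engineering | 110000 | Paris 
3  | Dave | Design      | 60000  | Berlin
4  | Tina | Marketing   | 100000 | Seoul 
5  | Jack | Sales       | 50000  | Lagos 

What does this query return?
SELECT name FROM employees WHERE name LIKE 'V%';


LIKE 'V%' matches names starting with 'V'
Matching: 1

1 rows:
Vic


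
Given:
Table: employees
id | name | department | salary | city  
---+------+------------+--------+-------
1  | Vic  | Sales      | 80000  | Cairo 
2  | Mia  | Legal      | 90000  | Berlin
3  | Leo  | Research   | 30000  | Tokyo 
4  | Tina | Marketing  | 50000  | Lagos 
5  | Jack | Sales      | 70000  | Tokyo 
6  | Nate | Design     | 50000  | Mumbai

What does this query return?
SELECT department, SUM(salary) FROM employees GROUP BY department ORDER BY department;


Summing salary within each department:
  Design: 50000 = 50000
  Legal: 90000 = 90000
  Marketing: 50000 = 50000
  Research: 30000 = 30000
  Sales: 80000 + 70000 = 150000


5 groups:
Design, 50000
Legal, 90000
Marketing, 50000
Research, 30000
Sales, 150000


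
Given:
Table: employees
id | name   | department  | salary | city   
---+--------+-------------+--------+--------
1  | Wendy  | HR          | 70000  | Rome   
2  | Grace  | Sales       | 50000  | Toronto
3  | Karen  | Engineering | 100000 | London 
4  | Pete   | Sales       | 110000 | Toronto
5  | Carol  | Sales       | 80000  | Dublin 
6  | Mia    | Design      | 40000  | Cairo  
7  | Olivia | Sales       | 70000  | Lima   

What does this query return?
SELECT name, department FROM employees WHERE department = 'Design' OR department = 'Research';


Filtering: department = 'Design' OR 'Research'
Matching: 1 rows

1 rows:
Mia, Design


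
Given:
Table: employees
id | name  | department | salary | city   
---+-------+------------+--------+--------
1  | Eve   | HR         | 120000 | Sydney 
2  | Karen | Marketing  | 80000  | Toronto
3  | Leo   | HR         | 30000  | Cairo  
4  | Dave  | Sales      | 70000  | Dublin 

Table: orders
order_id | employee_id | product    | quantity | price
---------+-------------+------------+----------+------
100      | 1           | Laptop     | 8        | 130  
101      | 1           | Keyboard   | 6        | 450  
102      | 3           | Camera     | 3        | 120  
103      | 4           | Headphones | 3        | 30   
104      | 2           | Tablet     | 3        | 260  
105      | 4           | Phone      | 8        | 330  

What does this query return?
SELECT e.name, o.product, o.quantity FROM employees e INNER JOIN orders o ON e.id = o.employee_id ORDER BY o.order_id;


Joining employees.id = orders.employee_id:
  employee Eve (id=1) -> order Laptop
  employee Eve (id=1) -> order Keyboard
  employee Leo (id=3) -> order Camera
  employee Dave (id=4) -> order Headphones
  employee Karen (id=2) -> order Tablet
  employee Dave (id=4) -> order Phone


6 rows:
Eve, Laptop, 8
Eve, Keyboard, 6
Leo, Camera, 3
Dave, Headphones, 3
Karen, Tablet, 3
Dave, Phone, 8


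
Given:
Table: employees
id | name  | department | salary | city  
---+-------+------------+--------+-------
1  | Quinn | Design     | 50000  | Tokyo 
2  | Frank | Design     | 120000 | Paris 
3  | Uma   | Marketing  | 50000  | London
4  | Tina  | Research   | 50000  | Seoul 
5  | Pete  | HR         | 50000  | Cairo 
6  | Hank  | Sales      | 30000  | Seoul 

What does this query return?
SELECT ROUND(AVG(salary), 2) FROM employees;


SUM(salary) = 350000
COUNT = 6
ROUND(AVG, 2) = ROUND(350000 / 6, 2) = 58333.33

58333.33


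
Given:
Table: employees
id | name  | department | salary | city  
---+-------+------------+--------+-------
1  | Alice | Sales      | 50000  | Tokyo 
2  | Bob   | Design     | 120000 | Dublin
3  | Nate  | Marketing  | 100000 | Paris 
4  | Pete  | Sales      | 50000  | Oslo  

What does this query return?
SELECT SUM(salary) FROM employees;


SUM(salary) = 50000 + 120000 + 100000 + 50000 = 320000

320000


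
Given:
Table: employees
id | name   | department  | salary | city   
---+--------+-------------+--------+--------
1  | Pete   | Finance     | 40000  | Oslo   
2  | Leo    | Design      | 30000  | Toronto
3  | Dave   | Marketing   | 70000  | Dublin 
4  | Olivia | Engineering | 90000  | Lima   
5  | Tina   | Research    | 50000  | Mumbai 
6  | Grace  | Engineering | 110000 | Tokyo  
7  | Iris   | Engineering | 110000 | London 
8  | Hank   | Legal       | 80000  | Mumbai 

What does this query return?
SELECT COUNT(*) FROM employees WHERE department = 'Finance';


Counting rows where department = 'Finance'
  Pete -> MATCH


1


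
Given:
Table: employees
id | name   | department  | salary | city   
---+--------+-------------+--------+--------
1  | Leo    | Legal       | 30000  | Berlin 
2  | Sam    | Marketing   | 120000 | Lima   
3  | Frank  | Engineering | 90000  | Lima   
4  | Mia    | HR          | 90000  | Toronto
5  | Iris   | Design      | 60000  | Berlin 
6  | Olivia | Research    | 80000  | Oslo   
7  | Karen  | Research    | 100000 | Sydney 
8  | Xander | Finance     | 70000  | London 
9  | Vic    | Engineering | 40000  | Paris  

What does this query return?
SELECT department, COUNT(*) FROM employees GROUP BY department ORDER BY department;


Assigning each row to its department group:
  Leo -> Legal
  Sam -> Marketing
  Frank -> Engineering
  Mia -> HR
  Iris -> Design
  Olivia -> Research
  Karen -> Research
  Xander -> Finance
  Vic -> Engineering


7 groups:
Design, 1
Engineering, 2
Finance, 1
HR, 1
Legal, 1
Marketing, 1
Research, 2


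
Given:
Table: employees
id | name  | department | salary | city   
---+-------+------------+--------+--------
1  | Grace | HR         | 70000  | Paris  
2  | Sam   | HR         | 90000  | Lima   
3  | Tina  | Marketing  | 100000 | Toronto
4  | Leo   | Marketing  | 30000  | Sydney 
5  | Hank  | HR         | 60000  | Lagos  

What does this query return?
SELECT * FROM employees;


SELECT * returns all 5 rows with all columns

5 rows:
1, Grace, HR, 70000, Paris
2, Sam, HR, 90000, Lima
3, Tina, Marketing, 100000, Toronto
4, Leo, Marketing, 30000, Sydney
5, Hank, HR, 60000, Lagos


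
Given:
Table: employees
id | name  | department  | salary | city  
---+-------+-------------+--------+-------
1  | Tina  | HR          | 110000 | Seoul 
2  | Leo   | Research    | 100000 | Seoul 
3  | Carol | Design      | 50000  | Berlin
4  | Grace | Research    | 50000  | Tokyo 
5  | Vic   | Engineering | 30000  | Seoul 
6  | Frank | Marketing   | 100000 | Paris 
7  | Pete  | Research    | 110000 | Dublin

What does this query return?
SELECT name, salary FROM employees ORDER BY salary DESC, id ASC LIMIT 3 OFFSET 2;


Sort by salary DESC (id ASC tiebreak), then skip 2 and take 3
Rows 3 through 5

3 rows:
Leo, 100000
Frank, 100000
Carol, 50000


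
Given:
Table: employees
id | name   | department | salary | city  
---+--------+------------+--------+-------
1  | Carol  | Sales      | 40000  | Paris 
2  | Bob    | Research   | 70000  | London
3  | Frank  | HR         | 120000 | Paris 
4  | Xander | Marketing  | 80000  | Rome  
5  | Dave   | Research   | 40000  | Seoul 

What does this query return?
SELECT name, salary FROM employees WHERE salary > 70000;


Filtering: salary > 70000
Matching: 2 rows

2 rows:
Frank, 120000
Xander, 80000


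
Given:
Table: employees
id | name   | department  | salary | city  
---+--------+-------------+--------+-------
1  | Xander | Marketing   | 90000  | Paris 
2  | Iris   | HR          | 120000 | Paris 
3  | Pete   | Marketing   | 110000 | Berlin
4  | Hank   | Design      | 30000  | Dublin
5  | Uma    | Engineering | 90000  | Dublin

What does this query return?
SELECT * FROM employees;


SELECT * returns all 5 rows with all columns

5 rows:
1, Xander, Marketing, 90000, Paris
2, Iris, HR, 120000, Paris
3, Pete, Marketing, 110000, Berlin
4, Hank, Design, 30000, Dublin
5, Uma, Engineering, 90000, Dublin


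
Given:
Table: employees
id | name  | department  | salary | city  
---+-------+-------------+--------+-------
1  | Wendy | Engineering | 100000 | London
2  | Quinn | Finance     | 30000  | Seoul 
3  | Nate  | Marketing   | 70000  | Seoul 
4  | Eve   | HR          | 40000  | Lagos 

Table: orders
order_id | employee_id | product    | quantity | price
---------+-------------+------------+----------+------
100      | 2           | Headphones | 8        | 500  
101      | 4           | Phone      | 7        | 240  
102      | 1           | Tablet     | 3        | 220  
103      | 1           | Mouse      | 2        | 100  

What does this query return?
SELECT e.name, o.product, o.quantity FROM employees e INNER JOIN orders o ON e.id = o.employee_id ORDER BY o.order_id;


Joining employees.id = orders.employee_id:
  employee Quinn (id=2) -> order Headphones
  employee Eve (id=4) -> order Phone
  employee Wendy (id=1) -> order Tablet
  employee Wendy (id=1) -> order Mouse


4 rows:
Quinn, Headphones, 8
Eve, Phone, 7
Wendy, Tablet, 3
Wendy, Mouse, 2


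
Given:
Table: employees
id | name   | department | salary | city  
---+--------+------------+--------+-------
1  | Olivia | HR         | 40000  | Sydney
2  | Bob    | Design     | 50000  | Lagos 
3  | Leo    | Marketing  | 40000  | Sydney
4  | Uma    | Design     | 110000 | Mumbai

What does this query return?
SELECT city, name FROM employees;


Projecting columns: city, name

4 rows:
Sydney, Olivia
Lagos, Bob
Sydney, Leo
Mumbai, Uma


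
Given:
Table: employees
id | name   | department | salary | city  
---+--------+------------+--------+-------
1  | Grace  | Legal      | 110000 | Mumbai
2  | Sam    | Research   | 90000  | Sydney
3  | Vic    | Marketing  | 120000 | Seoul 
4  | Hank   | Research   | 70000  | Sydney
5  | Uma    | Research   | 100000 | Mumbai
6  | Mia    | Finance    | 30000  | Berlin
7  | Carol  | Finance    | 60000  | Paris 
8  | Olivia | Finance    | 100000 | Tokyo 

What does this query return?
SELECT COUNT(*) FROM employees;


COUNT(*) counts all rows

8


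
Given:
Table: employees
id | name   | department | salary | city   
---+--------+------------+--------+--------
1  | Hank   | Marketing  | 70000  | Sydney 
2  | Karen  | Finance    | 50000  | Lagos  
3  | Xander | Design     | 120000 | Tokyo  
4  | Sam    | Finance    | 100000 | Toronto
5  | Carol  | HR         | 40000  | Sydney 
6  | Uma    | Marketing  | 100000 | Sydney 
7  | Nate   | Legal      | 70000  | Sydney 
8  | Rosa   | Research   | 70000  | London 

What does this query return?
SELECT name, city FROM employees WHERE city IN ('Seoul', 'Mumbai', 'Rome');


Filtering: city IN ('Seoul', 'Mumbai', 'Rome')
Matching: 0 rows

Empty result set (0 rows)


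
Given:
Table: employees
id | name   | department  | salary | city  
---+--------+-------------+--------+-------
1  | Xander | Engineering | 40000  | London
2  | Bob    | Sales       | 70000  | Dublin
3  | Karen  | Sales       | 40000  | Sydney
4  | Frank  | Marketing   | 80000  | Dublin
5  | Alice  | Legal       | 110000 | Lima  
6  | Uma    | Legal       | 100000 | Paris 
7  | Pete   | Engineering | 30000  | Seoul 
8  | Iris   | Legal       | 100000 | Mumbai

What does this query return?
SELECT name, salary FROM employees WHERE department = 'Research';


Filtering: department = 'Research'
Matching rows: 0

Empty result set (0 rows)


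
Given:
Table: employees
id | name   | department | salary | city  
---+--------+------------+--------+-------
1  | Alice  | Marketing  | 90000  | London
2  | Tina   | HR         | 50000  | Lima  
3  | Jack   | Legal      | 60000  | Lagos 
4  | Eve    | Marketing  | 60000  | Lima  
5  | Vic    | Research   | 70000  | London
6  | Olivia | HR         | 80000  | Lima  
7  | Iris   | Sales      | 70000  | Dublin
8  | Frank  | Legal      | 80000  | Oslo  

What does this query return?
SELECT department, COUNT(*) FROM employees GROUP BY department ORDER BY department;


Assigning each row to its department group:
  Alice -> Marketing
  Tina -> HR
  Jack -> Legal
  Eve -> Marketing
  Vic -> Research
  Olivia -> HR
  Iris -> Sales
  Frank -> Legal


5 groups:
HR, 2
Legal, 2
Marketing, 2
Research, 1
Sales, 1


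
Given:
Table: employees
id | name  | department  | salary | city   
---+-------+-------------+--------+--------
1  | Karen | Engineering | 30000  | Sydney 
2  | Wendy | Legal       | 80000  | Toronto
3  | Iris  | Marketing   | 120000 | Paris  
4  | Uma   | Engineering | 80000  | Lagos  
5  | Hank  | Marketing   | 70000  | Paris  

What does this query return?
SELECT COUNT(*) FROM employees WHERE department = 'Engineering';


Counting rows where department = 'Engineering'
  Karen -> MATCH
  Uma -> MATCH


2


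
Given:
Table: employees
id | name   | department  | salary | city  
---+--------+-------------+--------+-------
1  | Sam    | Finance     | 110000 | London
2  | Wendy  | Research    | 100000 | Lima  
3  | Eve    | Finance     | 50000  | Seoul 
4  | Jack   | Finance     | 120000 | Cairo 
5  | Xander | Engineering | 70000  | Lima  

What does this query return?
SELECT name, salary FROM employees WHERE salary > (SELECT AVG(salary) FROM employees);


Subquery: AVG(salary) = 90000.0
Filtering: salary > 90000.0
  Sam (110000) -> MATCH
  Wendy (100000) -> MATCH
  Jack (120000) -> MATCH


3 rows:
Sam, 110000
Wendy, 100000
Jack, 120000


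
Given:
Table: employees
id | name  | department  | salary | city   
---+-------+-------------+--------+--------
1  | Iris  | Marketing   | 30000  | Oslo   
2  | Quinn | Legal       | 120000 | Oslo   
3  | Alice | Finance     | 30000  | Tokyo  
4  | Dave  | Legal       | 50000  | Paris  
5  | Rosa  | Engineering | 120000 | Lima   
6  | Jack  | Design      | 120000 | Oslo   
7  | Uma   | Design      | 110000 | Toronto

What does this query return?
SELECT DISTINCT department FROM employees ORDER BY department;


All 'department' values (row order): Marketing, Legal, Finance, Legal, Engineering, Design, Design
Removing duplicates leaves 5 unique value(s).

5 values:
Design
Engineering
Finance
Legal
Marketing


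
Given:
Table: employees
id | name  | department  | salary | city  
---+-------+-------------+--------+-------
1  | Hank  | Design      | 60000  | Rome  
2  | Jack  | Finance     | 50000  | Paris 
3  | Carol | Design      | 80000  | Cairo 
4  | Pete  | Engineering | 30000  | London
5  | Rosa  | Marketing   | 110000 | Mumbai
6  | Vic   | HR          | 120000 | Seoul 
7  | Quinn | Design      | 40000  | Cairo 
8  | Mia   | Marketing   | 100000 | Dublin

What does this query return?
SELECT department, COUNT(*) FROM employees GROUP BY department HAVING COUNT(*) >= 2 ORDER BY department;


Groups with count >= 2:
  Design: 3 -> PASS
  Marketing: 2 -> PASS
  Engineering: 1 -> filtered out
  Finance: 1 -> filtered out
  HR: 1 -> filtered out


2 groups:
Design, 3
Marketing, 2


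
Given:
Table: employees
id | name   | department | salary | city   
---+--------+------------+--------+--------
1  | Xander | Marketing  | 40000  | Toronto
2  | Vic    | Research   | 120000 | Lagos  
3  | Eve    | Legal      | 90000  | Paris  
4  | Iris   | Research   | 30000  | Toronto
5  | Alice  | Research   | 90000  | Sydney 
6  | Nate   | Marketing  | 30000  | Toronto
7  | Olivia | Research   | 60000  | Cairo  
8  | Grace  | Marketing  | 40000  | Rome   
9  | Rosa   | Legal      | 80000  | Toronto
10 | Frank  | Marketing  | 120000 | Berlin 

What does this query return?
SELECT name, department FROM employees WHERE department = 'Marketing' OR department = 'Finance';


Filtering: department = 'Marketing' OR 'Finance'
Matching: 4 rows

4 rows:
Xander, Marketing
Nate, Marketing
Grace, Marketing
Frank, Marketing


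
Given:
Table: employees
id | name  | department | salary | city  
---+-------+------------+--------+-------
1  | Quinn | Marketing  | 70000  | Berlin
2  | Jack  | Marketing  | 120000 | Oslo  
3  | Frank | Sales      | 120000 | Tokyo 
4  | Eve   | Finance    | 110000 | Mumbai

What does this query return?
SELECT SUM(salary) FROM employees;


SUM(salary) = 70000 + 120000 + 120000 + 110000 = 420000

420000


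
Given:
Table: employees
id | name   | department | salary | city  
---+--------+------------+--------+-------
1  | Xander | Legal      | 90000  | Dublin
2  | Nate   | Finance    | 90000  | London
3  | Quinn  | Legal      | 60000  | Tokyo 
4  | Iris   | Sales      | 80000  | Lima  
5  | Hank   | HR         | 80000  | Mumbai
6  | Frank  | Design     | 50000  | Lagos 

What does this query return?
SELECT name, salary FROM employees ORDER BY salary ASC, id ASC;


Sorting by salary ASC, then id ASC for ties

6 rows:
Frank, 50000
Quinn, 60000
Iris, 80000
Hank, 80000
Xander, 90000
Nate, 90000


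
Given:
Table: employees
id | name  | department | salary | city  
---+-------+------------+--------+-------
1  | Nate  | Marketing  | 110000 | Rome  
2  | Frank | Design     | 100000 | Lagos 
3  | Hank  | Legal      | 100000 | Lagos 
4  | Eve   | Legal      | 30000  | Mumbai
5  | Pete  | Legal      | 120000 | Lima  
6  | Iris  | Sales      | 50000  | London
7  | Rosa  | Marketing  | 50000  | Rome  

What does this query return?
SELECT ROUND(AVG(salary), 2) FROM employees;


SUM(salary) = 560000
COUNT = 7
ROUND(AVG, 2) = ROUND(560000 / 7, 2) = 80000.0

80000.0


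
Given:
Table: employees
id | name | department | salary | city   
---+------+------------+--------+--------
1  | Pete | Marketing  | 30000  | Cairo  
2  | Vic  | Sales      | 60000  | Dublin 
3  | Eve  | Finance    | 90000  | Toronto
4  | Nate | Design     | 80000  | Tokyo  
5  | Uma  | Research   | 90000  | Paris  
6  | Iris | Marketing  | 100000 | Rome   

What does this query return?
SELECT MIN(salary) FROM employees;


Salaries: 30000, 60000, 90000, 80000, 90000, 100000
MIN = 30000

30000


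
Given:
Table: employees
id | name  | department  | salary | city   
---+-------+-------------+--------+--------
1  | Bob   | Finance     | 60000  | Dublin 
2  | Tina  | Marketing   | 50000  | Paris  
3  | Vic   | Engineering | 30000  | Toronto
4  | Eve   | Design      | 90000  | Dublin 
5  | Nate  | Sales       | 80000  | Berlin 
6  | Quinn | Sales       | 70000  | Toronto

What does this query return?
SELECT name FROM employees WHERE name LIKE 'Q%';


LIKE 'Q%' matches names starting with 'Q'
Matching: 1

1 rows:
Quinn


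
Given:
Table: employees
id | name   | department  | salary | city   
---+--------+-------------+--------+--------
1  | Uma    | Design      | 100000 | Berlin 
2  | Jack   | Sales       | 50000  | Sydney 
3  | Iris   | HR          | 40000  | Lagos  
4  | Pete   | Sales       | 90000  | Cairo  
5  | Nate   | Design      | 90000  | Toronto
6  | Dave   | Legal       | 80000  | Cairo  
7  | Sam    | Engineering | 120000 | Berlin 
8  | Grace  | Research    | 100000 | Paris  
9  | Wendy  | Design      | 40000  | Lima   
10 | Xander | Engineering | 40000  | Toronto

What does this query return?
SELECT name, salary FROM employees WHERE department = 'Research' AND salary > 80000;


Filtering: department = 'Research' AND salary > 80000
Matching: 1 rows

1 rows:
Grace, 100000


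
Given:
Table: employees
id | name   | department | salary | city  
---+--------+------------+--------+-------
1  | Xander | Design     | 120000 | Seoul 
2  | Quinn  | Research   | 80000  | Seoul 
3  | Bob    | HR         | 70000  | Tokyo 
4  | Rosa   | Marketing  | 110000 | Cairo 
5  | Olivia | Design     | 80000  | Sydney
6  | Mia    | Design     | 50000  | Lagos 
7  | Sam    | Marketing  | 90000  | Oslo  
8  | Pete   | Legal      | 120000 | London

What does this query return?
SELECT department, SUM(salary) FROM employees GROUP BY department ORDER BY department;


Summing salary within each department:
  Design: 120000 + 80000 + 50000 = 250000
  HR: 70000 = 70000
  Legal: 120000 = 120000
  Marketing: 110000 + 90000 = 200000
  Research: 80000 = 80000


5 groups:
Design, 250000
HR, 70000
Legal, 120000
Marketing, 200000
Research, 80000


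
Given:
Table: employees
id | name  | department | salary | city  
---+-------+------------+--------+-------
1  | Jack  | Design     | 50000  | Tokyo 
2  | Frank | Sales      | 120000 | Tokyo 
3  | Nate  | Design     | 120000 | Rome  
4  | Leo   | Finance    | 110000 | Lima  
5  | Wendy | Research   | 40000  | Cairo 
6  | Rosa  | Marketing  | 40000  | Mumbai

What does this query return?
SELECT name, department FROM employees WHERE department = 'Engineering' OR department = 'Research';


Filtering: department = 'Engineering' OR 'Research'
Matching: 1 rows

1 rows:
Wendy, Research


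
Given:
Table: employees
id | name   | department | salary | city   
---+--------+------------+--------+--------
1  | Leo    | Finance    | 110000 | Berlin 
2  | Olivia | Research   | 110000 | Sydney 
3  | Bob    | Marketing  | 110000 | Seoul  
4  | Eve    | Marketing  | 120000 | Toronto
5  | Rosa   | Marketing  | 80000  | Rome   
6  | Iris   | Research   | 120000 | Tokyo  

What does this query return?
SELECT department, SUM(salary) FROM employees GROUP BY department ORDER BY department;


Summing salary within each department:
  Finance: 110000 = 110000
  Marketing: 110000 + 120000 + 80000 = 310000
  Research: 110000 + 120000 = 230000


3 groups:
Finance, 110000
Marketing, 310000
Research, 230000


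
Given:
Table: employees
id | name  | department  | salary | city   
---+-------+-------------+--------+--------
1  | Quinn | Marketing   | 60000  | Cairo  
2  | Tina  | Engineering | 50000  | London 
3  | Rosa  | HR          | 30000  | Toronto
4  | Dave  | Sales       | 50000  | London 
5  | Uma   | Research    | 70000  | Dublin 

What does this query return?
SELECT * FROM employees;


SELECT * returns all 5 rows with all columns

5 rows:
1, Quinn, Marketing, 60000, Cairo
2, Tina, Engineering, 50000, London
3, Rosa, HR, 30000, Toronto
4, Dave, Sales, 50000, London
5, Uma, Research, 70000, Dublin


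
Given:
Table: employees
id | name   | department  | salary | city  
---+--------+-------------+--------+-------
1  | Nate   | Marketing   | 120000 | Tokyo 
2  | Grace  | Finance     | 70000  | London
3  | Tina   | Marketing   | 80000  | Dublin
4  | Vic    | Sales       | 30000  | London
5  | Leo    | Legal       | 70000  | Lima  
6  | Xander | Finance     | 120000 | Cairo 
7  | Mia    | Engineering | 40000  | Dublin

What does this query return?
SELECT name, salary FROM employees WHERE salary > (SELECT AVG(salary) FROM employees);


Subquery: AVG(salary) = 75714.29
Filtering: salary > 75714.29
  Nate (120000) -> MATCH
  Tina (80000) -> MATCH
  Xander (120000) -> MATCH


3 rows:
Nate, 120000
Tina, 80000
Xander, 120000


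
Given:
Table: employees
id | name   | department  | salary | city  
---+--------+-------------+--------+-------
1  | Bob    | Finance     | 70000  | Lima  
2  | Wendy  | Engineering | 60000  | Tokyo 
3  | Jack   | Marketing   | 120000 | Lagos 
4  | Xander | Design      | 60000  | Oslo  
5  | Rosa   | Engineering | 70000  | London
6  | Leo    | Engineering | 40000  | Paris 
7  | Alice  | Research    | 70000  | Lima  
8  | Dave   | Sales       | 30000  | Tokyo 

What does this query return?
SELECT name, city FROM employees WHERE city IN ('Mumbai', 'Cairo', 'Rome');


Filtering: city IN ('Mumbai', 'Cairo', 'Rome')
Matching: 0 rows

Empty result set (0 rows)


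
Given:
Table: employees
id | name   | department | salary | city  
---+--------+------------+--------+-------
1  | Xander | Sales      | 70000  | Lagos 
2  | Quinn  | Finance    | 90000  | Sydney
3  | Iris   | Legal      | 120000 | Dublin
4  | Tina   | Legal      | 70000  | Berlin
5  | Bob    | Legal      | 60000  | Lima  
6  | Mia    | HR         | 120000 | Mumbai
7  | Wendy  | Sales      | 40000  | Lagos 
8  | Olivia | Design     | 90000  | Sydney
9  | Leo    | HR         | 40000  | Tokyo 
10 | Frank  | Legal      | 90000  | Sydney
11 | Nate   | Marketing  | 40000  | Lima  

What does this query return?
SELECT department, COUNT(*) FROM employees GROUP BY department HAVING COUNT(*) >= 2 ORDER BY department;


Groups with count >= 2:
  HR: 2 -> PASS
  Legal: 4 -> PASS
  Sales: 2 -> PASS
  Design: 1 -> filtered out
  Finance: 1 -> filtered out
  Marketing: 1 -> filtered out


3 groups:
HR, 2
Legal, 4
Sales, 2


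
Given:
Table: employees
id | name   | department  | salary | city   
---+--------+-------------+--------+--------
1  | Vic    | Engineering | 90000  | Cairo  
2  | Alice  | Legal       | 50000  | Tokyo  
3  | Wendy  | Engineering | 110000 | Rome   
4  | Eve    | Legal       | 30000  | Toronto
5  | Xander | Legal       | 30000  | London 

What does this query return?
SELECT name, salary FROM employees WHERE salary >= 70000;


Filtering: salary >= 70000
Matching: 2 rows

2 rows:
Vic, 90000
Wendy, 110000


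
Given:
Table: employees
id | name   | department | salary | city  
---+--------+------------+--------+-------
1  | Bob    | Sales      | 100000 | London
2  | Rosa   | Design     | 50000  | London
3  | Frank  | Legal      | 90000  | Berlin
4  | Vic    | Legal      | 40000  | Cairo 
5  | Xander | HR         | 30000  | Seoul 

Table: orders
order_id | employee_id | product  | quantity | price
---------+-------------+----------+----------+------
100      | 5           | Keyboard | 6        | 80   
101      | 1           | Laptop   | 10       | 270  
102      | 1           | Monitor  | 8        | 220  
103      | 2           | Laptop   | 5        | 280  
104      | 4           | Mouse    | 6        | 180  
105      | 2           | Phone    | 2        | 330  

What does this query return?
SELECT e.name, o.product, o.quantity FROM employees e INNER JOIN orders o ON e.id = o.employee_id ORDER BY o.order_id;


Joining employees.id = orders.employee_id:
  employee Xander (id=5) -> order Keyboard
  employee Bob (id=1) -> order Laptop
  employee Bob (id=1) -> order Monitor
  employee Rosa (id=2) -> order Laptop
  employee Vic (id=4) -> order Mouse
  employee Rosa (id=2) -> order Phone


6 rows:
Xander, Keyboard, 6
Bob, Laptop, 10
Bob, Monitor, 8
Rosa, Laptop, 5
Vic, Mouse, 6
Rosa, Phone, 2


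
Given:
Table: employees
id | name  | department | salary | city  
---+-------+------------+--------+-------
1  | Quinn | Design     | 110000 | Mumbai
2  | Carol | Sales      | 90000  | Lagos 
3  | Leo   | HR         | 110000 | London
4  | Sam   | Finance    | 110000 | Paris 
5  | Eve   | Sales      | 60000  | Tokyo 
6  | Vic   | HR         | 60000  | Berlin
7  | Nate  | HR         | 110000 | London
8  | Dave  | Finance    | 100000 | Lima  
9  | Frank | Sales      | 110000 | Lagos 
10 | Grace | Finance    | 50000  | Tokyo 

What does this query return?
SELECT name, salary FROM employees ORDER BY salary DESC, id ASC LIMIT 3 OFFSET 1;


Sort by salary DESC (id ASC tiebreak), then skip 1 and take 3
Rows 2 through 4

3 rows:
Leo, 110000
Sam, 110000
Nate, 110000


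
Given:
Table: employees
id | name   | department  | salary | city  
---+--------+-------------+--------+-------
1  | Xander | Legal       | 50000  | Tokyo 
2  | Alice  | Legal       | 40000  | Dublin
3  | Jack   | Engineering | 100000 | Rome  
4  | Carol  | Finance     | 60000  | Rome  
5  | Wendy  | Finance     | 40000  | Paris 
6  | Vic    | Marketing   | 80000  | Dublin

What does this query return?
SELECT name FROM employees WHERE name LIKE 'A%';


LIKE 'A%' matches names starting with 'A'
Matching: 1

1 rows:
Alice


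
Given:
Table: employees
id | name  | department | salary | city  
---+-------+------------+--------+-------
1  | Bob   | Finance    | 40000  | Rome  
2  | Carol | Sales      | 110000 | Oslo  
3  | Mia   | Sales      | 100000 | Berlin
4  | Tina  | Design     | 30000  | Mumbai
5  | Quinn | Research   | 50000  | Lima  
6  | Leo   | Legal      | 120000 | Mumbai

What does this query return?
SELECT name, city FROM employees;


Projecting columns: name, city

6 rows:
Bob, Rome
Carol, Oslo
Mia, Berlin
Tina, Mumbai
Quinn, Lima
Leo, Mumbai


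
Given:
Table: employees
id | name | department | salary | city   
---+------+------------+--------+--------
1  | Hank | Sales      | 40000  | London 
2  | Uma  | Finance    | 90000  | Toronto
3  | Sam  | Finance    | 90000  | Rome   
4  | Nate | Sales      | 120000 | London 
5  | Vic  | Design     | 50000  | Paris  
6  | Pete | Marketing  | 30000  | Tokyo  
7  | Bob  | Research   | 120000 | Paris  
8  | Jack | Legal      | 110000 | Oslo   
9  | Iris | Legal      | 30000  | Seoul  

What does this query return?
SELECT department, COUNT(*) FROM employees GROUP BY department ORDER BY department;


Assigning each row to its department group:
  Hank -> Sales
  Uma -> Finance
  Sam -> Finance
  Nate -> Sales
  Vic -> Design
  Pete -> Marketing
  Bob -> Research
  Jack -> Legal
  Iris -> Legal


6 groups:
Design, 1
Finance, 2
Legal, 2
Marketing, 1
Research, 1
Sales, 2


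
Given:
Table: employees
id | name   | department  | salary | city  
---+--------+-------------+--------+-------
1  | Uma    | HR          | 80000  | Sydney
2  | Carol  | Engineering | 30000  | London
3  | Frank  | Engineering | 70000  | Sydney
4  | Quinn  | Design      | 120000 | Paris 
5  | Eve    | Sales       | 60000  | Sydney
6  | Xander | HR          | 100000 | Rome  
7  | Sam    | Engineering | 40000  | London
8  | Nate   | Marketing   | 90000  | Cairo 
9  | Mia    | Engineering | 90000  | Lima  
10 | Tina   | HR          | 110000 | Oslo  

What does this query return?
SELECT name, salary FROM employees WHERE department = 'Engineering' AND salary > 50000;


Filtering: department = 'Engineering' AND salary > 50000
Matching: 2 rows

2 rows:
Frank, 70000
Mia, 90000


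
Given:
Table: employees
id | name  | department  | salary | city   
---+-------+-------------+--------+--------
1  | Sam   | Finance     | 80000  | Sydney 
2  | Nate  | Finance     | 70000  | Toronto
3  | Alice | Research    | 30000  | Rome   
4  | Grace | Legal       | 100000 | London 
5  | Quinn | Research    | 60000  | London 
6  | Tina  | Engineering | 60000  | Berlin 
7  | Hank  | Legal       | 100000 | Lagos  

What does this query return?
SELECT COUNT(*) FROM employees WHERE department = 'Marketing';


Counting rows where department = 'Marketing'


0


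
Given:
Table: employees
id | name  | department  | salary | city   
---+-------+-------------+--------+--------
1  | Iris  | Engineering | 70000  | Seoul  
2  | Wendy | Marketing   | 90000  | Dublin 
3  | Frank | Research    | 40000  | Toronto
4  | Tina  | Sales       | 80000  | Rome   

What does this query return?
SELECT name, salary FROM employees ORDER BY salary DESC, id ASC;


Sorting by salary DESC, then id ASC for ties

4 rows:
Wendy, 90000
Tina, 80000
Iris, 70000
Frank, 40000


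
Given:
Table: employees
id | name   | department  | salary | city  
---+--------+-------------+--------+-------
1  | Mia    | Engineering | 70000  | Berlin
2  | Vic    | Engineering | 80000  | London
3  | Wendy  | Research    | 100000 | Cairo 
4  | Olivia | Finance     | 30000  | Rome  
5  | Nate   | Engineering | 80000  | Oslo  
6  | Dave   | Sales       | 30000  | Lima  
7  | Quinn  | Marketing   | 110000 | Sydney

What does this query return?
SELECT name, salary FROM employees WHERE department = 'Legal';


Filtering: department = 'Legal'
Matching rows: 0

Empty result set (0 rows)


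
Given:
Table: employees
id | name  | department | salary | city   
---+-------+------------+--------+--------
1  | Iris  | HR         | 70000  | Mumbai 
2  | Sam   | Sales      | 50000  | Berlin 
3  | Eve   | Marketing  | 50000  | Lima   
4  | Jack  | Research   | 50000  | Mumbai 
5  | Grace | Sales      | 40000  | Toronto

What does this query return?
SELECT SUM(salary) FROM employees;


SUM(salary) = 70000 + 50000 + 50000 + 50000 + 40000 = 260000

260000


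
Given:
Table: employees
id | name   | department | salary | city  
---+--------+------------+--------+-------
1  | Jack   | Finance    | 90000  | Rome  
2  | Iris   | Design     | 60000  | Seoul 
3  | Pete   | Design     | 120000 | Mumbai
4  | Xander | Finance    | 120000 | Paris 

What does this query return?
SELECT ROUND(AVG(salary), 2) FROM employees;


SUM(salary) = 390000
COUNT = 4
ROUND(AVG, 2) = ROUND(390000 / 4, 2) = 97500.0

97500.0


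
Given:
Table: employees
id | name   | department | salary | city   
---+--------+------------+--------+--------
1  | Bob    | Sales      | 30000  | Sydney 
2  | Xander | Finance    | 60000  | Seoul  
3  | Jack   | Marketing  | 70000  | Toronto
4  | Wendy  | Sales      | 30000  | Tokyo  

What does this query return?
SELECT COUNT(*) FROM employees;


COUNT(*) counts all rows

4


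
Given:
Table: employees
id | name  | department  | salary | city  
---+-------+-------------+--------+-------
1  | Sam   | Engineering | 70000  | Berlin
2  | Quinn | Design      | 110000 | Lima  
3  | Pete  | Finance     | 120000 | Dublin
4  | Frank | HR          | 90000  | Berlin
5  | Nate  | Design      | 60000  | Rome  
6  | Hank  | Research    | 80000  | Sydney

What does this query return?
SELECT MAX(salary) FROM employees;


Salaries: 70000, 110000, 120000, 90000, 60000, 80000
MAX = 120000

120000


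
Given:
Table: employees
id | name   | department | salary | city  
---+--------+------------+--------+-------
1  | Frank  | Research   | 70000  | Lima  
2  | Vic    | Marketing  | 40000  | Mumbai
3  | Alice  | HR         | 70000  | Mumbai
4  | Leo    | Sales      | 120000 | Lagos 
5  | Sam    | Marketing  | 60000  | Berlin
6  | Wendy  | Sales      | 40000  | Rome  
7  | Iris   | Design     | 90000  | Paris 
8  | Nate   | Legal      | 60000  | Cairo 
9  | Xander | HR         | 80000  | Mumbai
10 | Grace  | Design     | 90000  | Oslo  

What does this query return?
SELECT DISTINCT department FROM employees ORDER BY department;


All 'department' values (row order): Research, Marketing, HR, Sales, Marketing, Sales, Design, Legal, HR, Design
Removing duplicates leaves 6 unique value(s).

6 values:
Design
HR
Legal
Marketing
Research
Sales


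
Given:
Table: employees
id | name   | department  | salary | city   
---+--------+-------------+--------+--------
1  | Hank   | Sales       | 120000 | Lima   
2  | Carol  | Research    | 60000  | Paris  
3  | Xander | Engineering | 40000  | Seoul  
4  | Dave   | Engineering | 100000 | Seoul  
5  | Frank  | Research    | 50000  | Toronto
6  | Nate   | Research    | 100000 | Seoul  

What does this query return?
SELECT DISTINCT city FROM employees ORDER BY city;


All 'city' values (row order): Lima, Paris, Seoul, Seoul, Toronto, Seoul
Removing duplicates leaves 4 unique value(s).

4 values:
Lima
Paris
Seoul
Toronto


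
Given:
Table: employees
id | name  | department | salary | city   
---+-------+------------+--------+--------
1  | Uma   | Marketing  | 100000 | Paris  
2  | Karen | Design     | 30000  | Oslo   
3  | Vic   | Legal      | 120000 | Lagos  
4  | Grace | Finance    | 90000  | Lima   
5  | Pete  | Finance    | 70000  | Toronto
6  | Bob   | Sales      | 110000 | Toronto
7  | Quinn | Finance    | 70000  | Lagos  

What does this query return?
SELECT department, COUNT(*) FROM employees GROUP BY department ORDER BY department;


Assigning each row to its department group:
  Uma -> Marketing
  Karen -> Design
  Vic -> Legal
  Grace -> Finance
  Pete -> Finance
  Bob -> Sales
  Quinn -> Finance


5 groups:
Design, 1
Finance, 3
Legal, 1
Marketing, 1
Sales, 1


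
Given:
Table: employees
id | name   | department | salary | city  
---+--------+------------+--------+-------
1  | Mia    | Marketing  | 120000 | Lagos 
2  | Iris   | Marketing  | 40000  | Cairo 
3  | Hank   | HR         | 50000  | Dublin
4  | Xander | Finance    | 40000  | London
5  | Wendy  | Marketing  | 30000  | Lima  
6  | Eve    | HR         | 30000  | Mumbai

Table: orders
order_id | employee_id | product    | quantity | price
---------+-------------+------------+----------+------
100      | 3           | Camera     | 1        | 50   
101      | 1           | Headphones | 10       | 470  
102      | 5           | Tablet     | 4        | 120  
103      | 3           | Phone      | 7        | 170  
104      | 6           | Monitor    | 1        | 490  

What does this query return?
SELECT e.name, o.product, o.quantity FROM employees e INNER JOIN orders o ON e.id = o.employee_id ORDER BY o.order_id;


Joining employees.id = orders.employee_id:
  employee Hank (id=3) -> order Camera
  employee Mia (id=1) -> order Headphones
  employee Wendy (id=5) -> order Tablet
  employee Hank (id=3) -> order Phone
  employee Eve (id=6) -> order Monitor


5 rows:
Hank, Camera, 1
Mia, Headphones, 10
Wendy, Tablet, 4
Hank, Phone, 7
Eve, Monitor, 1


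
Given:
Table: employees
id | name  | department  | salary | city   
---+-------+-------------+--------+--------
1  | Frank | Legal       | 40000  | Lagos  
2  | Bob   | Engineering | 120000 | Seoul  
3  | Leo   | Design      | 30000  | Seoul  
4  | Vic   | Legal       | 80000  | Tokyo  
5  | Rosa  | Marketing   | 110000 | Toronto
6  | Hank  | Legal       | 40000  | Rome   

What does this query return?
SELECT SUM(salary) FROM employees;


SUM(salary) = 40000 + 120000 + 30000 + 80000 + 110000 + 40000 = 420000

420000


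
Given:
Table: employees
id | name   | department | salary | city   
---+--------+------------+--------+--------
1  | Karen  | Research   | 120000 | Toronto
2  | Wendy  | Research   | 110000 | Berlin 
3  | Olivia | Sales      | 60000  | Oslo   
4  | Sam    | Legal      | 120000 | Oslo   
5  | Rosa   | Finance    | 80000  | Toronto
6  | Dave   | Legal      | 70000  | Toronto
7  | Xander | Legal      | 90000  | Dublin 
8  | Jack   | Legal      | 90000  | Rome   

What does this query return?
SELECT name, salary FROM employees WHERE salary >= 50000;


Filtering: salary >= 50000
Matching: 8 rows

8 rows:
Karen, 120000
Wendy, 110000
Olivia, 60000
Sam, 120000
Rosa, 80000
Dave, 70000
Xander, 90000
Jack, 90000


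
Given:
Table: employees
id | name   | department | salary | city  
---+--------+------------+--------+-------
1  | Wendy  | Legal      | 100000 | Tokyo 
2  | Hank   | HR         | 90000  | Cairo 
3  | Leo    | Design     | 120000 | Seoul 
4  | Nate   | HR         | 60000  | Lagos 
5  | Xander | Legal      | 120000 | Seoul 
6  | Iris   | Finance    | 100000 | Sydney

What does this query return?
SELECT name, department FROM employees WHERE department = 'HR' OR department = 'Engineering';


Filtering: department = 'HR' OR 'Engineering'
Matching: 2 rows

2 rows:
Hank, HR
Nate, HR


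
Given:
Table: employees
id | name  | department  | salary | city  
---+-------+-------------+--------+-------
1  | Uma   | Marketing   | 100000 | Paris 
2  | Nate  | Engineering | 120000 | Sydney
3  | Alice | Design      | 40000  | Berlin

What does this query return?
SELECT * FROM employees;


SELECT * returns all 3 rows with all columns

3 rows:
1, Uma, Marketing, 100000, Paris
2, Nate, Engineering, 120000, Sydney
3, Alice, Design, 40000, Berlin


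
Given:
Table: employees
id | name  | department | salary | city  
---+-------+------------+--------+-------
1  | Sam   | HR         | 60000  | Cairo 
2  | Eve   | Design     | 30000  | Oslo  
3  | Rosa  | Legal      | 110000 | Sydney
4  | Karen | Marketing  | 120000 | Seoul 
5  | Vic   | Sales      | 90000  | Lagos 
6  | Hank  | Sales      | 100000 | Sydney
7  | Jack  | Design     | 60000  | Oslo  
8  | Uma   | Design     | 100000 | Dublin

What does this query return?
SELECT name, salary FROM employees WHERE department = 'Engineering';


Filtering: department = 'Engineering'
Matching rows: 0

Empty result set (0 rows)
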